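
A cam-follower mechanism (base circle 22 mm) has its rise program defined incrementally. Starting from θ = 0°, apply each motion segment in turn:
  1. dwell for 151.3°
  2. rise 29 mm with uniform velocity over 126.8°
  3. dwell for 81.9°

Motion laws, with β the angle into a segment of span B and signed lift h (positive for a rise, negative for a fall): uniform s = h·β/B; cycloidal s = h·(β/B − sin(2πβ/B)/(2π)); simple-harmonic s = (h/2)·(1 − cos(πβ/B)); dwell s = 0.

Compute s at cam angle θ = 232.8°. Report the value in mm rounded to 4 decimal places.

seg 1 [0°–151.3°] dwell: s stays 0.0000
seg 2 [151.3°–278.1°] uniform, h=29: θ=232.8° here. β=81.5, B=126.8. 29·81.5/126.8 = 18.6396 → s = 18.6396

18.6396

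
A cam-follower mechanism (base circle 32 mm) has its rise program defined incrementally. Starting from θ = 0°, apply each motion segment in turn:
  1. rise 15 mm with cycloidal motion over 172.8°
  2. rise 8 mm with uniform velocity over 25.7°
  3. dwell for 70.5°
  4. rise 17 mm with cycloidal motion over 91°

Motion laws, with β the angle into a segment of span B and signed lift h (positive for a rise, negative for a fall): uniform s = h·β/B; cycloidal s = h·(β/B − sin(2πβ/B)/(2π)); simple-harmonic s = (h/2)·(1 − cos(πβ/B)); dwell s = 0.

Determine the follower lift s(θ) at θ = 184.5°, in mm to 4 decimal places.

seg 1 [0°–172.8°] cycloidal, h=15: full span → s += 15 → s = 15.0000
seg 2 [172.8°–198.5°] uniform, h=8: θ=184.5° here. β=11.7, B=25.7. 8·11.7/25.7 = 3.6420 → s = 18.6420

18.6420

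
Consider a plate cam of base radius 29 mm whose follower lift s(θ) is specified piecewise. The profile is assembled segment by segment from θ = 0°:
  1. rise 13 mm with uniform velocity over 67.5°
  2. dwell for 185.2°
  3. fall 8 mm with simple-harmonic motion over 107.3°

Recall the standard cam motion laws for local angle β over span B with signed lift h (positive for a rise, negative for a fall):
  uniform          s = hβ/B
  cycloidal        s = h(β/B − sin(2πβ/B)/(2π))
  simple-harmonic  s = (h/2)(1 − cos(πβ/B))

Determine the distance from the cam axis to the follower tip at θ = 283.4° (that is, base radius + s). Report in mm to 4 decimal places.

seg 1 [0°–67.5°] uniform, h=13: full span → s += 13 → s = 13.0000
seg 2 [67.5°–252.7°] dwell: s stays 13.0000
seg 3 [252.7°–360°] simple-harmonic, h=-8: θ=283.4° here. β=30.7, B=107.3. -8/2·(1 − cos(π·0.2861)) = -1.5100 → s = 11.4900
radial distance = base radius + s = 29 + 11.4900 = 40.4900

40.4900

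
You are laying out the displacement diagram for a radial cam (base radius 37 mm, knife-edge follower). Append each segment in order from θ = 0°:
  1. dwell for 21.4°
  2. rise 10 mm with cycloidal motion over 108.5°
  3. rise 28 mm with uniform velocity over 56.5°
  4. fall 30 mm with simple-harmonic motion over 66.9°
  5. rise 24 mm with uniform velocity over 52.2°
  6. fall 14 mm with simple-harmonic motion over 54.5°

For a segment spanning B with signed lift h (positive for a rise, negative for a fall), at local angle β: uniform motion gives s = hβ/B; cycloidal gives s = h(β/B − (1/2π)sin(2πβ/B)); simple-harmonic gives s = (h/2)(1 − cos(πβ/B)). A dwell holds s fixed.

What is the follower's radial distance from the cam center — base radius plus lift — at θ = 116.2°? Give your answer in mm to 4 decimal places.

seg 1 [0°–21.4°] dwell: s stays 0.0000
seg 2 [21.4°–129.9°] cycloidal, h=10: θ=116.2° here. β=94.8, B=108.5. 10·(0.8737 − sin(2π·0.8737)/(2π)) = 9.8716 → s = 9.8716
radial distance = base radius + s = 37 + 9.8716 = 46.8716

46.8716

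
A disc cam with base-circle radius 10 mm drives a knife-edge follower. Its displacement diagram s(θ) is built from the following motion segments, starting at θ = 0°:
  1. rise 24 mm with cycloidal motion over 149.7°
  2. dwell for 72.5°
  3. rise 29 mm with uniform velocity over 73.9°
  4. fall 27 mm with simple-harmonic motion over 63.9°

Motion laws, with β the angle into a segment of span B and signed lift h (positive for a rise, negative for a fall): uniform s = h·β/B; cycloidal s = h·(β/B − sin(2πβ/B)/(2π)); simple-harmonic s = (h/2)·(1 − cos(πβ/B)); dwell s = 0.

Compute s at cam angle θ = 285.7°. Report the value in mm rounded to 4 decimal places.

seg 1 [0°–149.7°] cycloidal, h=24: full span → s += 24 → s = 24.0000
seg 2 [149.7°–222.2°] dwell: s stays 24.0000
seg 3 [222.2°–296.1°] uniform, h=29: θ=285.7° here. β=63.5, B=73.9. 29·63.5/73.9 = 24.9188 → s = 48.9188

48.9188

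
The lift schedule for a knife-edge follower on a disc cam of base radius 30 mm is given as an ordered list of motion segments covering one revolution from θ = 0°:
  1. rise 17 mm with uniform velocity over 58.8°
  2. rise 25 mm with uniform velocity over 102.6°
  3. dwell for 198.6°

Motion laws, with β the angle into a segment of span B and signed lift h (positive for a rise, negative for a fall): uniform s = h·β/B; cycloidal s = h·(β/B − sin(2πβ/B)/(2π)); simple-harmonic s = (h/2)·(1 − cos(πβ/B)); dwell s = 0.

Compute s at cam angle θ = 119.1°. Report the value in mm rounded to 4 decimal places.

seg 1 [0°–58.8°] uniform, h=17: full span → s += 17 → s = 17.0000
seg 2 [58.8°–161.4°] uniform, h=25: θ=119.1° here. β=60.3, B=102.6. 25·60.3/102.6 = 14.6930 → s = 31.6930

31.6930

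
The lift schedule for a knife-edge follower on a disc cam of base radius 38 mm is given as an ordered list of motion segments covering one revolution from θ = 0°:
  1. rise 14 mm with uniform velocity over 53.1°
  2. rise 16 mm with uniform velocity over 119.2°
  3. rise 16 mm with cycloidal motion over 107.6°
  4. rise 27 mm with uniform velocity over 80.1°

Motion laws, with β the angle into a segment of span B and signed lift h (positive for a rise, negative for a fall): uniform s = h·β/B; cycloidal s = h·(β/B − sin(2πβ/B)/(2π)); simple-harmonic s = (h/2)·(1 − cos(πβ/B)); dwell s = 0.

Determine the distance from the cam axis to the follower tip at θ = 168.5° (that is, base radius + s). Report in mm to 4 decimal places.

seg 1 [0°–53.1°] uniform, h=14: full span → s += 14 → s = 14.0000
seg 2 [53.1°–172.3°] uniform, h=16: θ=168.5° here. β=115.4, B=119.2. 16·115.4/119.2 = 15.4899 → s = 29.4899
radial distance = base radius + s = 38 + 29.4899 = 67.4899

67.4899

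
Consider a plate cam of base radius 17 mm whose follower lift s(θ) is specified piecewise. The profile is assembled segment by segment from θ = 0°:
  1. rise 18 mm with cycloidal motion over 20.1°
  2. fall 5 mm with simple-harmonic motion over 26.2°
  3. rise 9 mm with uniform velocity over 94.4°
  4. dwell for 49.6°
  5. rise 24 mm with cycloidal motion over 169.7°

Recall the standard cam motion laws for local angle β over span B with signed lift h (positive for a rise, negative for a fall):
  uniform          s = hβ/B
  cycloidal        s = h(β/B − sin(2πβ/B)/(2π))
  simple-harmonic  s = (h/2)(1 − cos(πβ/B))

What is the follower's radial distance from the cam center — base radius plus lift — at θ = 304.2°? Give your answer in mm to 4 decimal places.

seg 1 [0°–20.1°] cycloidal, h=18: full span → s += 18 → s = 18.0000
seg 2 [20.1°–46.3°] simple-harmonic, h=-5: full span → s += -5 → s = 13.0000
seg 3 [46.3°–140.7°] uniform, h=9: full span → s += 9 → s = 22.0000
seg 4 [140.7°–190.3°] dwell: s stays 22.0000
seg 5 [190.3°–360°] cycloidal, h=24: θ=304.2° here. β=113.9, B=169.7. 24·(0.6712 − sin(2π·0.6712)/(2π)) = 19.4693 → s = 41.4693
radial distance = base radius + s = 17 + 41.4693 = 58.4693

58.4693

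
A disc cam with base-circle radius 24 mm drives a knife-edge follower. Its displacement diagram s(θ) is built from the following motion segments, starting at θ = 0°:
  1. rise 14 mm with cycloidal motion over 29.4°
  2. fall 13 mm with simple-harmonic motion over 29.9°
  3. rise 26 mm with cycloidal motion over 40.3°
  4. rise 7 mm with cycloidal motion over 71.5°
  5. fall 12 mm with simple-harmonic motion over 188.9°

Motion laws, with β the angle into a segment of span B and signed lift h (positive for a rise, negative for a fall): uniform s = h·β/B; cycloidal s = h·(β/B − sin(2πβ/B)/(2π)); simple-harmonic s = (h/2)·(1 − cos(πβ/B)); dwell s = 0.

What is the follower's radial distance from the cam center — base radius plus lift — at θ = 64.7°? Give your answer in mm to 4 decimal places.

seg 1 [0°–29.4°] cycloidal, h=14: full span → s += 14 → s = 14.0000
seg 2 [29.4°–59.3°] simple-harmonic, h=-13: full span → s += -13 → s = 1.0000
seg 3 [59.3°–99.6°] cycloidal, h=26: θ=64.7° here. β=5.4, B=40.3. 26·(0.1340 − sin(2π·0.1340)/(2π)) = 0.3972 → s = 1.3972
radial distance = base radius + s = 24 + 1.3972 = 25.3972

25.3972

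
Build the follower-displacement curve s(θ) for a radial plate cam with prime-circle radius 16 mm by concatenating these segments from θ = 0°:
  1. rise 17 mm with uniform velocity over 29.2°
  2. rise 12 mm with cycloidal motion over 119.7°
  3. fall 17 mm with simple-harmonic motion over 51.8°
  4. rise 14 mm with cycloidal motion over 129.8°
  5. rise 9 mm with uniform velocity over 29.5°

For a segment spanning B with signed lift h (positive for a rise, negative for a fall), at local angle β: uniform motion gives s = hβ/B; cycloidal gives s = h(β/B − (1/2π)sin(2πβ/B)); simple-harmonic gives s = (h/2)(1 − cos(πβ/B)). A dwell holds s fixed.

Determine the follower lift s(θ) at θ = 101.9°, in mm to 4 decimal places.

seg 1 [0°–29.2°] uniform, h=17: full span → s += 17 → s = 17.0000
seg 2 [29.2°–148.9°] cycloidal, h=12: θ=101.9° here. β=72.7, B=119.7. 12·(0.6074 − sin(2π·0.6074)/(2π)) = 8.4810 → s = 25.4810

25.4810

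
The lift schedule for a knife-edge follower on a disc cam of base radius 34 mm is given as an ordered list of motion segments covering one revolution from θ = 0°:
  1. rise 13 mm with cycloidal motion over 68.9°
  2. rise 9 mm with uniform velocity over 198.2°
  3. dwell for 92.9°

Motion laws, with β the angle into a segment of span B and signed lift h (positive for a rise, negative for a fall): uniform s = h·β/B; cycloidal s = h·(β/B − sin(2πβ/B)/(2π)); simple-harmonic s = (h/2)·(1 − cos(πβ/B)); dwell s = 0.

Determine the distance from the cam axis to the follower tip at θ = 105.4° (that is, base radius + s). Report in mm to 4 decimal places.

seg 1 [0°–68.9°] cycloidal, h=13: full span → s += 13 → s = 13.0000
seg 2 [68.9°–267.1°] uniform, h=9: θ=105.4° here. β=36.5, B=198.2. 9·36.5/198.2 = 1.6574 → s = 14.6574
radial distance = base radius + s = 34 + 14.6574 = 48.6574

48.6574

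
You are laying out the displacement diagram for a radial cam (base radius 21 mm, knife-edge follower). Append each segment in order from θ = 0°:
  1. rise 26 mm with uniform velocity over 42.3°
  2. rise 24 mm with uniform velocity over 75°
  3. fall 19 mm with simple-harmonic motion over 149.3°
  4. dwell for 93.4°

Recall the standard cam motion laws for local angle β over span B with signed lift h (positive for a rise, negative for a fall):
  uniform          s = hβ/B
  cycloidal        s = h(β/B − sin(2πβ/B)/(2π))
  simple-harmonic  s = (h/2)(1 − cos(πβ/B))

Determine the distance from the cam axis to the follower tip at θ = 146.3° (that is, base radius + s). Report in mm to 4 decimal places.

seg 1 [0°–42.3°] uniform, h=26: full span → s += 26 → s = 26.0000
seg 2 [42.3°–117.3°] uniform, h=24: full span → s += 24 → s = 50.0000
seg 3 [117.3°–266.6°] simple-harmonic, h=-19: θ=146.3° here. β=29, B=149.3. -19/2·(1 − cos(π·0.1942)) = -1.7146 → s = 48.2854
radial distance = base radius + s = 21 + 48.2854 = 69.2854

69.2854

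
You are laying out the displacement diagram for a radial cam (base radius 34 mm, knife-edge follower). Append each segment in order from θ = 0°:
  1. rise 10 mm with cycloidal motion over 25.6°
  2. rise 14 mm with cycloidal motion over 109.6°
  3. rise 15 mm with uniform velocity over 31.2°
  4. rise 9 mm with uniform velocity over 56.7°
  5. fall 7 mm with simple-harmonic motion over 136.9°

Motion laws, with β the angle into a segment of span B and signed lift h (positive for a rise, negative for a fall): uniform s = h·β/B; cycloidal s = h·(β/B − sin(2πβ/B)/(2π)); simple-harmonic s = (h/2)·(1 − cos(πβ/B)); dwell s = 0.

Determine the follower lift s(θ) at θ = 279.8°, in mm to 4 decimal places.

seg 1 [0°–25.6°] cycloidal, h=10: full span → s += 10 → s = 10.0000
seg 2 [25.6°–135.2°] cycloidal, h=14: full span → s += 14 → s = 24.0000
seg 3 [135.2°–166.4°] uniform, h=15: full span → s += 15 → s = 39.0000
seg 4 [166.4°–223.1°] uniform, h=9: full span → s += 9 → s = 48.0000
seg 5 [223.1°–360°] simple-harmonic, h=-7: θ=279.8° here. β=56.7, B=136.9. -7/2·(1 − cos(π·0.4142)) = -2.5677 → s = 45.4323

45.4323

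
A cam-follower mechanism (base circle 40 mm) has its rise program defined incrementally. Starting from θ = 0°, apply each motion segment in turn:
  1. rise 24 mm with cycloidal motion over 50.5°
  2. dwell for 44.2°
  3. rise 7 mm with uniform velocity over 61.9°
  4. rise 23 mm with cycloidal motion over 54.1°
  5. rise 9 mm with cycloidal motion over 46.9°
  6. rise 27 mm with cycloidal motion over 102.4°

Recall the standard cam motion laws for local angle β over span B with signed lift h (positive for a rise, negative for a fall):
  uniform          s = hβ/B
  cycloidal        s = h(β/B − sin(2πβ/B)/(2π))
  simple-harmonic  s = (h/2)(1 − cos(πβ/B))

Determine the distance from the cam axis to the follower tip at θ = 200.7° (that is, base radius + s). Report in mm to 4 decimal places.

seg 1 [0°–50.5°] cycloidal, h=24: full span → s += 24 → s = 24.0000
seg 2 [50.5°–94.7°] dwell: s stays 24.0000
seg 3 [94.7°–156.6°] uniform, h=7: full span → s += 7 → s = 31.0000
seg 4 [156.6°–210.7°] cycloidal, h=23: θ=200.7° here. β=44.1, B=54.1. 23·(0.8152 − sin(2π·0.8152)/(2π)) = 22.1067 → s = 53.1067
radial distance = base radius + s = 40 + 53.1067 = 93.1067

93.1067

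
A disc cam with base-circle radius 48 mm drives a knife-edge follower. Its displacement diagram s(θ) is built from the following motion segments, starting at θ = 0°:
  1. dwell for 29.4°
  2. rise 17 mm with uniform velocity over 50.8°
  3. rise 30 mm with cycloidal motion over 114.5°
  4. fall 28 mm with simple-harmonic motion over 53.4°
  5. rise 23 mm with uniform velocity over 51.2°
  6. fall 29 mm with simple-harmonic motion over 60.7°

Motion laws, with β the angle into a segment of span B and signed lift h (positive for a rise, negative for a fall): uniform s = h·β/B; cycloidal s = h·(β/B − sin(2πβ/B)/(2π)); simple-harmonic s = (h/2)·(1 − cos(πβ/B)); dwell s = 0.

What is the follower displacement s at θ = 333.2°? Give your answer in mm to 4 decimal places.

seg 1 [0°–29.4°] dwell: s stays 0.0000
seg 2 [29.4°–80.2°] uniform, h=17: full span → s += 17 → s = 17.0000
seg 3 [80.2°–194.7°] cycloidal, h=30: full span → s += 30 → s = 47.0000
seg 4 [194.7°–248.1°] simple-harmonic, h=-28: full span → s += -28 → s = 19.0000
seg 5 [248.1°–299.3°] uniform, h=23: full span → s += 23 → s = 42.0000
seg 6 [299.3°–360°] simple-harmonic, h=-29: θ=333.2° here. β=33.9, B=60.7. -29/2·(1 − cos(π·0.5585)) = -17.1492 → s = 24.8508

24.8508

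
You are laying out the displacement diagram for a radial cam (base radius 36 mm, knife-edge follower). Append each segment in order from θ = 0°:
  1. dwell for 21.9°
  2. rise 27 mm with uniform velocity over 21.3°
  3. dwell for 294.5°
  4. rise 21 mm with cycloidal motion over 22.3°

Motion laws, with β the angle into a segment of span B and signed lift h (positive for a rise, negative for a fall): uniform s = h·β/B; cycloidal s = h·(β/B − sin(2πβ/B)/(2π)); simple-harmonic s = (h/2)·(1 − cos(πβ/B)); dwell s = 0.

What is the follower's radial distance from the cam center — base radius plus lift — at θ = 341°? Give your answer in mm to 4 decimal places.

seg 1 [0°–21.9°] dwell: s stays 0.0000
seg 2 [21.9°–43.2°] uniform, h=27: full span → s += 27 → s = 27.0000
seg 3 [43.2°–337.7°] dwell: s stays 27.0000
seg 4 [337.7°–360°] cycloidal, h=21: θ=341° here. β=3.3, B=22.3. 21·(0.1480 − sin(2π·0.1480)/(2π)) = 0.4288 → s = 27.4288
radial distance = base radius + s = 36 + 27.4288 = 63.4288

63.4288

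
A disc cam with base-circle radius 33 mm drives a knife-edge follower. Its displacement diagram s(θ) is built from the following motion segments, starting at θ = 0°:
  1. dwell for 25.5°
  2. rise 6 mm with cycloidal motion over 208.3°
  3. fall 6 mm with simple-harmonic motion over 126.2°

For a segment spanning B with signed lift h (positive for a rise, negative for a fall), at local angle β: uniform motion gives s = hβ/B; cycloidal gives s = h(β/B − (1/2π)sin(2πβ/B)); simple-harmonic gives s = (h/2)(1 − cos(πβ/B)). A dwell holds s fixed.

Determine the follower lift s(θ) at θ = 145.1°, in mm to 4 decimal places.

seg 1 [0°–25.5°] dwell: s stays 0.0000
seg 2 [25.5°–233.8°] cycloidal, h=6: θ=145.1° here. β=119.6, B=208.3. 6·(0.5742 − sin(2π·0.5742)/(2π)) = 3.8741 → s = 3.8741

3.8741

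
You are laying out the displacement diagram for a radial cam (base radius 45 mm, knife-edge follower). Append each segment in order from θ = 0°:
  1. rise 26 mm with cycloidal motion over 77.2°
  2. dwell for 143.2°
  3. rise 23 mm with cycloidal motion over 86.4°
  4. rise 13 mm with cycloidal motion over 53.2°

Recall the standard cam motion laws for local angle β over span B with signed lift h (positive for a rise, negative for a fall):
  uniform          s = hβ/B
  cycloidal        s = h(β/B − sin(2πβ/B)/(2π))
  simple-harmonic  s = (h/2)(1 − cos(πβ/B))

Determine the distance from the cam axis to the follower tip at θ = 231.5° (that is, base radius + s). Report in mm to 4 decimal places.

seg 1 [0°–77.2°] cycloidal, h=26: full span → s += 26 → s = 26.0000
seg 2 [77.2°–220.4°] dwell: s stays 26.0000
seg 3 [220.4°–306.8°] cycloidal, h=23: θ=231.5° here. β=11.1, B=86.4. 23·(0.1285 − sin(2π·0.1285)/(2π)) = 0.3106 → s = 26.3106
radial distance = base radius + s = 45 + 26.3106 = 71.3106

71.3106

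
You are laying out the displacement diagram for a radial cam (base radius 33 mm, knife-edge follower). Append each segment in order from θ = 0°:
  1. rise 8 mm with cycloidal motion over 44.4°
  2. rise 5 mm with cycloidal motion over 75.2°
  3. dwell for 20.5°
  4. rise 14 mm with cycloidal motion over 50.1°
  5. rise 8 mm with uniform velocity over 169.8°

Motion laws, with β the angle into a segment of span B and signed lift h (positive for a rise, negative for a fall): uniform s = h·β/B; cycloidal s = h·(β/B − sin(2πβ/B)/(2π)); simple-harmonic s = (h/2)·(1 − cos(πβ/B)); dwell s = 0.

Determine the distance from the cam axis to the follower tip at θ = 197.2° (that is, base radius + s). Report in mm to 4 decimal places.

seg 1 [0°–44.4°] cycloidal, h=8: full span → s += 8 → s = 8.0000
seg 2 [44.4°–119.6°] cycloidal, h=5: full span → s += 5 → s = 13.0000
seg 3 [119.6°–140.1°] dwell: s stays 13.0000
seg 4 [140.1°–190.2°] cycloidal, h=14: full span → s += 14 → s = 27.0000
seg 5 [190.2°–360°] uniform, h=8: θ=197.2° here. β=7, B=169.8. 8·7/169.8 = 0.3298 → s = 27.3298
radial distance = base radius + s = 33 + 27.3298 = 60.3298

60.3298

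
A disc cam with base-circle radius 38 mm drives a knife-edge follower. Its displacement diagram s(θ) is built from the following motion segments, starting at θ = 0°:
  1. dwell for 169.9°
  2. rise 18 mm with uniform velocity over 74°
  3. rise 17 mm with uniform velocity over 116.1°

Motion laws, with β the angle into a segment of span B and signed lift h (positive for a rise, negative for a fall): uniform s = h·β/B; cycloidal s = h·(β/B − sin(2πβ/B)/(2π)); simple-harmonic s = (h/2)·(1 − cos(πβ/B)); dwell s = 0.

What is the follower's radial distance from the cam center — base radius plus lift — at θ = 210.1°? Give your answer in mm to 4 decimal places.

seg 1 [0°–169.9°] dwell: s stays 0.0000
seg 2 [169.9°–243.9°] uniform, h=18: θ=210.1° here. β=40.2, B=74. 18·40.2/74 = 9.7784 → s = 9.7784
radial distance = base radius + s = 38 + 9.7784 = 47.7784

47.7784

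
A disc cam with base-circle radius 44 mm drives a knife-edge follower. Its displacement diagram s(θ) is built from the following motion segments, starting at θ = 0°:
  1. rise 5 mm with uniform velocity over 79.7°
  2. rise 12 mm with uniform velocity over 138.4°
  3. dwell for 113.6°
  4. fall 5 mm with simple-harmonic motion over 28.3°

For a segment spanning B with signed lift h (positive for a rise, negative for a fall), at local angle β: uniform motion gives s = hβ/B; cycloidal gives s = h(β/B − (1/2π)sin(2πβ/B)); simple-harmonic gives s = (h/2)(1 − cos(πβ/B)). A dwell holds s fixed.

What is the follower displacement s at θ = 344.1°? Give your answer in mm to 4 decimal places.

seg 1 [0°–79.7°] uniform, h=5: full span → s += 5 → s = 5.0000
seg 2 [79.7°–218.1°] uniform, h=12: full span → s += 12 → s = 17.0000
seg 3 [218.1°–331.7°] dwell: s stays 17.0000
seg 4 [331.7°–360°] simple-harmonic, h=-5: θ=344.1° here. β=12.4, B=28.3. -5/2·(1 − cos(π·0.4382)) = -2.0174 → s = 14.9826

14.9826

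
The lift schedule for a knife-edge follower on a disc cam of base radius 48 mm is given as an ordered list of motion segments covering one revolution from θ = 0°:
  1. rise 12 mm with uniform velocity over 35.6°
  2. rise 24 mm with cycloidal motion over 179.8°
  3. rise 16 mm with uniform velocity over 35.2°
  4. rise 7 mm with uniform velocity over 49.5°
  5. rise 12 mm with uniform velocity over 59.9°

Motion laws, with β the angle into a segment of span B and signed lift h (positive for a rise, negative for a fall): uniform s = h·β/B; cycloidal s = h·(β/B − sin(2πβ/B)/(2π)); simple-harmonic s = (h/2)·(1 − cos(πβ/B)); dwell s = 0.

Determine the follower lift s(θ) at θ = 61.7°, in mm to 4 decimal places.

seg 1 [0°–35.6°] uniform, h=12: full span → s += 12 → s = 12.0000
seg 2 [35.6°–215.4°] cycloidal, h=24: θ=61.7° here. β=26.1, B=179.8. 24·(0.1452 − sin(2π·0.1452)/(2π)) = 0.4633 → s = 12.4633

12.4633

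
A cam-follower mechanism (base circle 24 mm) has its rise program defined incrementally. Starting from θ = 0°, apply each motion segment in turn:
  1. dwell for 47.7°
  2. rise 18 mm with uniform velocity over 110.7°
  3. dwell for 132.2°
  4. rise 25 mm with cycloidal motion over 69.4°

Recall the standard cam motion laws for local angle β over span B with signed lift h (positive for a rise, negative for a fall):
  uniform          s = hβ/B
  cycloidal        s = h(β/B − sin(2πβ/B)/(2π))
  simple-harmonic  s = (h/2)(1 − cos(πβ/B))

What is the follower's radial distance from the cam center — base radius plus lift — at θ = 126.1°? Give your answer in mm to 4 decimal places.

seg 1 [0°–47.7°] dwell: s stays 0.0000
seg 2 [47.7°–158.4°] uniform, h=18: θ=126.1° here. β=78.4, B=110.7. 18·78.4/110.7 = 12.7480 → s = 12.7480
radial distance = base radius + s = 24 + 12.7480 = 36.7480

36.7480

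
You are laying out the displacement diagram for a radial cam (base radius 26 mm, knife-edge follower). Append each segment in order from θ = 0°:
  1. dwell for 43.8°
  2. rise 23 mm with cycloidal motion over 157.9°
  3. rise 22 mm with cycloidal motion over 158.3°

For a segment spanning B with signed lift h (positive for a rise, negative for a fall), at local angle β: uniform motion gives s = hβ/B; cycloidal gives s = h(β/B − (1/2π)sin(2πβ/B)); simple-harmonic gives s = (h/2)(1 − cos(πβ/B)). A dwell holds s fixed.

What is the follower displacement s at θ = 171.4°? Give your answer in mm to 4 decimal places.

seg 1 [0°–43.8°] dwell: s stays 0.0000
seg 2 [43.8°–201.7°] cycloidal, h=23: θ=171.4° here. β=127.6, B=157.9. 23·(0.8081 − sin(2π·0.8081)/(2π)) = 22.0057 → s = 22.0057

22.0057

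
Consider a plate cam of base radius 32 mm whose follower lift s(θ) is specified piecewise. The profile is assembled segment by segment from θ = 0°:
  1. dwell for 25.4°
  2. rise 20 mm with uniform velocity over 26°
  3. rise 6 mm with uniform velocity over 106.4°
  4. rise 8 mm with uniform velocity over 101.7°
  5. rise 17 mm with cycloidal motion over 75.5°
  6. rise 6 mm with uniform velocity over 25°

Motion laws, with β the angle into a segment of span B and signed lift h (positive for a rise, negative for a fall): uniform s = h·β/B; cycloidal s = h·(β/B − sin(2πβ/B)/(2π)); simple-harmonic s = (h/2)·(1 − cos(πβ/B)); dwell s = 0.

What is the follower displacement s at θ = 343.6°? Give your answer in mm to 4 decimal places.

seg 1 [0°–25.4°] dwell: s stays 0.0000
seg 2 [25.4°–51.4°] uniform, h=20: full span → s += 20 → s = 20.0000
seg 3 [51.4°–157.8°] uniform, h=6: full span → s += 6 → s = 26.0000
seg 4 [157.8°–259.5°] uniform, h=8: full span → s += 8 → s = 34.0000
seg 5 [259.5°–335°] cycloidal, h=17: full span → s += 17 → s = 51.0000
seg 6 [335°–360°] uniform, h=6: θ=343.6° here. β=8.6, B=25. 6·8.6/25 = 2.0640 → s = 53.0640

53.0640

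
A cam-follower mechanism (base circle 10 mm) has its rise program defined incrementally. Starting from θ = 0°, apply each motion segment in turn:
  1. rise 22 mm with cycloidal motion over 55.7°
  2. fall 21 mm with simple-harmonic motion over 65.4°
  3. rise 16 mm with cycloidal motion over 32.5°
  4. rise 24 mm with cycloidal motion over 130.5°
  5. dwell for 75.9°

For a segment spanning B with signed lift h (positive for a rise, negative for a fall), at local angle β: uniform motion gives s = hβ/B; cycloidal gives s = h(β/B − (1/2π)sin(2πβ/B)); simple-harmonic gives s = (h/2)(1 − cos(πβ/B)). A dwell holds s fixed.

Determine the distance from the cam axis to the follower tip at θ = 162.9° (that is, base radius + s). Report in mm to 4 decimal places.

seg 1 [0°–55.7°] cycloidal, h=22: full span → s += 22 → s = 22.0000
seg 2 [55.7°–121.1°] simple-harmonic, h=-21: full span → s += -21 → s = 1.0000
seg 3 [121.1°–153.6°] cycloidal, h=16: full span → s += 16 → s = 17.0000
seg 4 [153.6°–284.1°] cycloidal, h=24: θ=162.9° here. β=9.3, B=130.5. 24·(0.0713 − sin(2π·0.0713)/(2π)) = 0.0566 → s = 17.0566
radial distance = base radius + s = 10 + 17.0566 = 27.0566

27.0566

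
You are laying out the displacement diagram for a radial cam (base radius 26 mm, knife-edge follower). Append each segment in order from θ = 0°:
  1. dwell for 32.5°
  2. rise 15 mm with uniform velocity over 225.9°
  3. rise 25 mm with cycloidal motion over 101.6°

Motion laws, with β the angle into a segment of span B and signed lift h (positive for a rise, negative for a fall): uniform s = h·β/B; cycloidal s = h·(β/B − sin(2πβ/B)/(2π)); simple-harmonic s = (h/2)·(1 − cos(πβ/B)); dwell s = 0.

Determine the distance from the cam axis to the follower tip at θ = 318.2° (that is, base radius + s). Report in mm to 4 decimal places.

seg 1 [0°–32.5°] dwell: s stays 0.0000
seg 2 [32.5°–258.4°] uniform, h=15: full span → s += 15 → s = 15.0000
seg 3 [258.4°–360°] cycloidal, h=25: θ=318.2° here. β=59.8, B=101.6. 25·(0.5886 − sin(2π·0.5886)/(2π)) = 16.8166 → s = 31.8166
radial distance = base radius + s = 26 + 31.8166 = 57.8166

57.8166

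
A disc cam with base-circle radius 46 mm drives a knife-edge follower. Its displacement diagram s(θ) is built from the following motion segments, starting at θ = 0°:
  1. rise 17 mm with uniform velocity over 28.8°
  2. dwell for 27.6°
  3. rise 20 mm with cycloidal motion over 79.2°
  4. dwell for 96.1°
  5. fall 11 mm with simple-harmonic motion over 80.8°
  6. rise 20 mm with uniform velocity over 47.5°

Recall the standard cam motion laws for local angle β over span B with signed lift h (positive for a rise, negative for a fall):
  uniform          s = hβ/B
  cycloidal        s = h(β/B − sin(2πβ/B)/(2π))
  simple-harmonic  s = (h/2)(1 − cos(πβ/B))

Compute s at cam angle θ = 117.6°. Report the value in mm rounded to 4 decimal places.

seg 1 [0°–28.8°] uniform, h=17: full span → s += 17 → s = 17.0000
seg 2 [28.8°–56.4°] dwell: s stays 17.0000
seg 3 [56.4°–135.6°] cycloidal, h=20: θ=117.6° here. β=61.2, B=79.2. 20·(0.7727 − sin(2π·0.7727)/(2π)) = 18.6052 → s = 35.6052

35.6052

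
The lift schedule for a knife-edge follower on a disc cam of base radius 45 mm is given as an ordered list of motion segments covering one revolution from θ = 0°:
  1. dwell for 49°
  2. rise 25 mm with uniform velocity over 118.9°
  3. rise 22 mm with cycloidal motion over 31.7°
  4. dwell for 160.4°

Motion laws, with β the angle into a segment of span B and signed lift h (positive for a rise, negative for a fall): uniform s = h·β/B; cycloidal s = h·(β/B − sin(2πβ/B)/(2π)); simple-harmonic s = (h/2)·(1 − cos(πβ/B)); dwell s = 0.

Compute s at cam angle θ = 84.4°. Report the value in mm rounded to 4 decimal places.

seg 1 [0°–49°] dwell: s stays 0.0000
seg 2 [49°–167.9°] uniform, h=25: θ=84.4° here. β=35.4, B=118.9. 25·35.4/118.9 = 7.4432 → s = 7.4432

7.4432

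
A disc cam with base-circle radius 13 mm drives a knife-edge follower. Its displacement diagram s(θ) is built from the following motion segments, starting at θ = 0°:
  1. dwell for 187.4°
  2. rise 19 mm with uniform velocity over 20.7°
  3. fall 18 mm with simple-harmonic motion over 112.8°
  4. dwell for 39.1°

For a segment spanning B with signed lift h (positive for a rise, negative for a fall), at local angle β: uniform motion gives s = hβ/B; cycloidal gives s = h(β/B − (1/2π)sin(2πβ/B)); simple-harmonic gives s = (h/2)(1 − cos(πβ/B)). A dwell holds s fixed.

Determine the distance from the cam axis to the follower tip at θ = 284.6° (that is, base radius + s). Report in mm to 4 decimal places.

seg 1 [0°–187.4°] dwell: s stays 0.0000
seg 2 [187.4°–208.1°] uniform, h=19: full span → s += 19 → s = 19.0000
seg 3 [208.1°–320.9°] simple-harmonic, h=-18: θ=284.6° here. β=76.5, B=112.8. -18/2·(1 − cos(π·0.6782)) = -13.7792 → s = 5.2208
radial distance = base radius + s = 13 + 5.2208 = 18.2208

18.2208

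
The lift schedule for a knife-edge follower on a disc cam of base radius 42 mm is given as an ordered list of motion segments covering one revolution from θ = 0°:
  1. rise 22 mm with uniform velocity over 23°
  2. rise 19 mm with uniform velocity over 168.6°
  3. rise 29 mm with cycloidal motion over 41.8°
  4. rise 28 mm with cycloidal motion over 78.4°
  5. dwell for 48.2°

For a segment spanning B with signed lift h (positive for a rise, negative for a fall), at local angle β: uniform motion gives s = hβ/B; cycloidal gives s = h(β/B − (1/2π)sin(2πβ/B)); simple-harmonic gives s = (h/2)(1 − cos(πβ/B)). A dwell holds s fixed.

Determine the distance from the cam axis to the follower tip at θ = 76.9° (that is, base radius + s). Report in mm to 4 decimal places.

seg 1 [0°–23°] uniform, h=22: full span → s += 22 → s = 22.0000
seg 2 [23°–191.6°] uniform, h=19: θ=76.9° here. β=53.9, B=168.6. 19·53.9/168.6 = 6.0741 → s = 28.0741
radial distance = base radius + s = 42 + 28.0741 = 70.0741

70.0741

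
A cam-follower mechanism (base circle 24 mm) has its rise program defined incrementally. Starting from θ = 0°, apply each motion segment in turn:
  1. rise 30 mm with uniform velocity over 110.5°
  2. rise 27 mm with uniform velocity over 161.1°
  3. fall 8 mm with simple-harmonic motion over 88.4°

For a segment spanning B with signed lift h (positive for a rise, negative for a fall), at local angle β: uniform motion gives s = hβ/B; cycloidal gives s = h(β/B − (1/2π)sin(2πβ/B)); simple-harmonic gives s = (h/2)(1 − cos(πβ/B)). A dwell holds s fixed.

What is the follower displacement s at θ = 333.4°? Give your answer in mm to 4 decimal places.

seg 1 [0°–110.5°] uniform, h=30: full span → s += 30 → s = 30.0000
seg 2 [110.5°–271.6°] uniform, h=27: full span → s += 27 → s = 57.0000
seg 3 [271.6°–360°] simple-harmonic, h=-8: θ=333.4° here. β=61.8, B=88.4. -8/2·(1 − cos(π·0.6991)) = -6.3419 → s = 50.6581

50.6581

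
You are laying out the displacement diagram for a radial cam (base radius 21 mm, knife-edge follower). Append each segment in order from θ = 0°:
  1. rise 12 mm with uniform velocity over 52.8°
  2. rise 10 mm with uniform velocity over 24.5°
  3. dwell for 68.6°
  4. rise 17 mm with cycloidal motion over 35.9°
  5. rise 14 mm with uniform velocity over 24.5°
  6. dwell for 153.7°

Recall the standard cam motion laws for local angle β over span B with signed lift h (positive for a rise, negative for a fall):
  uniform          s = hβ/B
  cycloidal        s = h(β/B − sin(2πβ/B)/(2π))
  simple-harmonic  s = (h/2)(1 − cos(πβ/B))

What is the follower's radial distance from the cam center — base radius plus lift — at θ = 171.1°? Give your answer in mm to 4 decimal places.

seg 1 [0°–52.8°] uniform, h=12: full span → s += 12 → s = 12.0000
seg 2 [52.8°–77.3°] uniform, h=10: full span → s += 10 → s = 22.0000
seg 3 [77.3°–145.9°] dwell: s stays 22.0000
seg 4 [145.9°–181.8°] cycloidal, h=17: θ=171.1° here. β=25.2, B=35.9. 17·(0.7019 − sin(2π·0.7019)/(2π)) = 14.5164 → s = 36.5164
radial distance = base radius + s = 21 + 36.5164 = 57.5164

57.5164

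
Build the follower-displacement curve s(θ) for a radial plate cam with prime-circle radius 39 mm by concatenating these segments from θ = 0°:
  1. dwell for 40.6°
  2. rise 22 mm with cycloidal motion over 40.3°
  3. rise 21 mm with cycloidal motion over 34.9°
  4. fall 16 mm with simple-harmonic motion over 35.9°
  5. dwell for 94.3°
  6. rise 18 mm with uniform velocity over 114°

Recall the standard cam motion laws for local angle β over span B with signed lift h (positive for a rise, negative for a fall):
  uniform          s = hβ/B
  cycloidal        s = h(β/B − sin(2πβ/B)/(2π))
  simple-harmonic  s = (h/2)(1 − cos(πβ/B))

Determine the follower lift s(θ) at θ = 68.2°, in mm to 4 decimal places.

seg 1 [0°–40.6°] dwell: s stays 0.0000
seg 2 [40.6°–80.9°] cycloidal, h=22: θ=68.2° here. β=27.6, B=40.3. 22·(0.6849 − sin(2π·0.6849)/(2π)) = 18.2792 → s = 18.2792

18.2792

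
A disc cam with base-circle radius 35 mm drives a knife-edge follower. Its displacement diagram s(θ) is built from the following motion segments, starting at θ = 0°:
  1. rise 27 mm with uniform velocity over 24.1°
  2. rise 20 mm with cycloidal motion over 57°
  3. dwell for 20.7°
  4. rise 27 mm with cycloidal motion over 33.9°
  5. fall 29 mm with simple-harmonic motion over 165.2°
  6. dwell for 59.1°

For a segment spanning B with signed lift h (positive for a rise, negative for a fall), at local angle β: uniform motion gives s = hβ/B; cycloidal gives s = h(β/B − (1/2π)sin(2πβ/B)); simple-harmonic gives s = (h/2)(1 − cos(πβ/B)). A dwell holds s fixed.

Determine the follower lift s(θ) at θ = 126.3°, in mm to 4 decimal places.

seg 1 [0°–24.1°] uniform, h=27: full span → s += 27 → s = 27.0000
seg 2 [24.1°–81.1°] cycloidal, h=20: full span → s += 20 → s = 47.0000
seg 3 [81.1°–101.8°] dwell: s stays 47.0000
seg 4 [101.8°–135.7°] cycloidal, h=27: θ=126.3° here. β=24.5, B=33.9. 27·(0.7227 − sin(2π·0.7227)/(2π)) = 23.7475 → s = 70.7475

70.7475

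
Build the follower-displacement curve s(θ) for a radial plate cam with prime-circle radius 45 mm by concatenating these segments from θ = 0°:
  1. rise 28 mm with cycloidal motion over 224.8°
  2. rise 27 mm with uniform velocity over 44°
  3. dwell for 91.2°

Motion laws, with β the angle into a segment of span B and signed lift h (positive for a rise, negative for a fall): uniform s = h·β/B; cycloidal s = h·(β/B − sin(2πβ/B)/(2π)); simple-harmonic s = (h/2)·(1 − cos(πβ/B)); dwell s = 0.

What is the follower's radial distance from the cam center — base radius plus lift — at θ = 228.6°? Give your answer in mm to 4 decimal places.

seg 1 [0°–224.8°] cycloidal, h=28: full span → s += 28 → s = 28.0000
seg 2 [224.8°–268.8°] uniform, h=27: θ=228.6° here. β=3.8, B=44. 27·3.8/44 = 2.3318 → s = 30.3318
radial distance = base radius + s = 45 + 30.3318 = 75.3318

75.3318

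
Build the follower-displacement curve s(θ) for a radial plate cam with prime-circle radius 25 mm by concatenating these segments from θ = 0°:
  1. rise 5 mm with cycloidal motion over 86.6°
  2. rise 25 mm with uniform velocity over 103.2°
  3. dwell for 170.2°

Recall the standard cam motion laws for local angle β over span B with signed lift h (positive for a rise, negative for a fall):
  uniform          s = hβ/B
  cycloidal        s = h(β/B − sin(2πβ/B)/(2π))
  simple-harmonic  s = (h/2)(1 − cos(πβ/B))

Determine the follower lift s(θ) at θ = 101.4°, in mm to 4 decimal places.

seg 1 [0°–86.6°] cycloidal, h=5: full span → s += 5 → s = 5.0000
seg 2 [86.6°–189.8°] uniform, h=25: θ=101.4° here. β=14.8, B=103.2. 25·14.8/103.2 = 3.5853 → s = 8.5853

8.5853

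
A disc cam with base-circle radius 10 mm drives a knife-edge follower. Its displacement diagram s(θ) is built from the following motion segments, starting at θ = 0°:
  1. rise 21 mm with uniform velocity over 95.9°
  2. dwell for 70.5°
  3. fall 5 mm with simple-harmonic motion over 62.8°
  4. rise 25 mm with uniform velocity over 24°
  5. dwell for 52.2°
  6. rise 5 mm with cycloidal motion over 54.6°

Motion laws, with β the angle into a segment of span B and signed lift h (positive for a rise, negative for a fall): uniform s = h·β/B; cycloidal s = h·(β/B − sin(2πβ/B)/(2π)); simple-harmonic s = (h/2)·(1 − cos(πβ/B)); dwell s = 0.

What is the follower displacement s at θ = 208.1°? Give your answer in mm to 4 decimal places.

seg 1 [0°–95.9°] uniform, h=21: full span → s += 21 → s = 21.0000
seg 2 [95.9°–166.4°] dwell: s stays 21.0000
seg 3 [166.4°–229.2°] simple-harmonic, h=-5: θ=208.1° here. β=41.7, B=62.8. -5/2·(1 − cos(π·0.6640)) = -3.7319 → s = 17.2681

17.2681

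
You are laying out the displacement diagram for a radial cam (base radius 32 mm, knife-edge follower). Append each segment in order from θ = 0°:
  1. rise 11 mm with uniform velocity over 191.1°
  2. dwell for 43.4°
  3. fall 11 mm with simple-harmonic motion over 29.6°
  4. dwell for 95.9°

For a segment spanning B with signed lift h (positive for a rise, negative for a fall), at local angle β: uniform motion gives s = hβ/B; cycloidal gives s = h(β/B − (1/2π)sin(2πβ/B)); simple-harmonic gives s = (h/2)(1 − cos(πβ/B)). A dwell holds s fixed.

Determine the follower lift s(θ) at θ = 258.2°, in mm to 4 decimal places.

seg 1 [0°–191.1°] uniform, h=11: full span → s += 11 → s = 11.0000
seg 2 [191.1°–234.5°] dwell: s stays 11.0000
seg 3 [234.5°–264.1°] simple-harmonic, h=-11: θ=258.2° here. β=23.7, B=29.6. -11/2·(1 − cos(π·0.8007)) = -9.9564 → s = 1.0436

1.0436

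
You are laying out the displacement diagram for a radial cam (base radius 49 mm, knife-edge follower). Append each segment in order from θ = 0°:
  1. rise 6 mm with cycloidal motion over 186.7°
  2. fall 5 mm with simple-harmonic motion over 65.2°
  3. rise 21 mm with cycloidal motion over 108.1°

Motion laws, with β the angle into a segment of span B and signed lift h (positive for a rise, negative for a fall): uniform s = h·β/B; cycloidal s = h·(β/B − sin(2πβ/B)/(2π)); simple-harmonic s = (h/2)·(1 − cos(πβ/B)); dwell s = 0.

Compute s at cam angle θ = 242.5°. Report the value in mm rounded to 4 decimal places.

seg 1 [0°–186.7°] cycloidal, h=6: full span → s += 6 → s = 6.0000
seg 2 [186.7°–251.9°] simple-harmonic, h=-5: θ=242.5° here. β=55.8, B=65.2. -5/2·(1 − cos(π·0.8558)) = -4.7479 → s = 1.2521

1.2521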